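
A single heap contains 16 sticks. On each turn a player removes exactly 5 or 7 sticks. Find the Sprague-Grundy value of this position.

0

Build the Grundy sequence with g(k) = mex{g(k−s) : s ∈ {5, 7}, s ≤ k}:
k:     0  1  2  3  4  5  6  7  8  9 10 11 12 13 14 15 16
g(k):  0  0  0  0  0  1  1  1  1  1  2  2  0  0  0  0  0
So g(16) = 0.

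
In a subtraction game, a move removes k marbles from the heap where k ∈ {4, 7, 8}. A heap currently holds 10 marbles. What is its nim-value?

Grundy values for subtraction set {4, 7, 8}:
k:     0  1  2  3  4  5  6  7  8  9 10
g(k):  0  0  0  0  1  1  1  1  2  2  2
So g(10) = 2.

2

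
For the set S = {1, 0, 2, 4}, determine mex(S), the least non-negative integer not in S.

The values 0, 1, 2 are all present; 3 is the first non-negative integer missing from the set.

3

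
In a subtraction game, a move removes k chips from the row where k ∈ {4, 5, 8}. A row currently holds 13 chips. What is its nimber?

0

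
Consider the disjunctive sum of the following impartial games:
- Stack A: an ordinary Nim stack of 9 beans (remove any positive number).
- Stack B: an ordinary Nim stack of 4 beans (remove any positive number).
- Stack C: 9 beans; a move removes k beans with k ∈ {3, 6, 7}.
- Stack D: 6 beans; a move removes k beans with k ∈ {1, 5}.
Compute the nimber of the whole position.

14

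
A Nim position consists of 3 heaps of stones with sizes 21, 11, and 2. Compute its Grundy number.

28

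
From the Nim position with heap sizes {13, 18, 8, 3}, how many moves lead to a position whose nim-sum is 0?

Bitwise XOR of the heap sizes:
  01101  (13)
  10010  (18)
  01000  (8)
  00011  (3)
  -----
  10100  (20)
The overall nim-sum is X = 20. A heap of size p has a winning move iff p XOR X < p (reduce it to p XOR X).
  13: 13 XOR 20 = 25 ≥ 13 — no move.
  18: 18 XOR 20 = 6 < 18 — winning move (to 6).
  8: 8 XOR 20 = 28 ≥ 8 — no move.
  3: 3 XOR 20 = 23 ≥ 3 — no move.
That gives 1 winning move.

1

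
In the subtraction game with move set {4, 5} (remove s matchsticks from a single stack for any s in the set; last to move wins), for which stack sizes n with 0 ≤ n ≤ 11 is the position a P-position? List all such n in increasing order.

Grundy values for subtraction set {4, 5}:
g(0) = mex{} = 0
g(1) = mex{} = 0
g(2) = mex{} = 0
g(3) = mex{} = 0
g(4) = mex{0} = 1
g(5) = mex{0} = 1
g(6) = mex{0} = 1
g(7) = mex{0} = 1
g(8) = mex{0,1} = 2
g(9) = mex{1} = 0
g(10) = mex{1} = 0
g(11) = mex{1} = 0
The P-positions (g = 0) in 0..11 are 0, 1, 2, 3, 9, 10, 11.

0, 1, 2, 3, 9, 10, 11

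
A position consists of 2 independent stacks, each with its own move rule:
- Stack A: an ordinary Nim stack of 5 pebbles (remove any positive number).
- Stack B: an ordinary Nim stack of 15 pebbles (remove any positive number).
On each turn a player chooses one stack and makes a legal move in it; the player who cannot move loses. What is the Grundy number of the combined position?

10

Stack A is a plain Nim stack of size 5, so its Grundy value is 5.
Stack B is a plain Nim stack of size 15, so its Grundy value is 15.
By the Sprague-Grundy theorem, the Grundy value of a sum of independent games is the XOR of the component values.
Combined value = 5 ⊕ 15 = 10.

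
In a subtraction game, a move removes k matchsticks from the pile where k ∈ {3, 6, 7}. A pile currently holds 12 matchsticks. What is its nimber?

Grundy values for subtraction set {3, 6, 7}:
k:     0  1  2  3  4  5  6  7  8  9 10 11 12
g(k):  0  0  0  1  1  1  2  2  2  3  0  0  0
So g(12) = 0.

0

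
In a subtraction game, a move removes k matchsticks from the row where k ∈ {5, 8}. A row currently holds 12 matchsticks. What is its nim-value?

Compute g(0), g(1), … for moves {5, 8}:
g(0) = mex{} = 0
g(1) = mex{} = 0
g(2) = mex{} = 0
g(3) = mex{} = 0
g(4) = mex{} = 0
g(5) = mex{0} = 1
g(6) = mex{0} = 1
g(7) = mex{0} = 1
g(8) = mex{0} = 1
g(9) = mex{0} = 1
g(10) = mex{0,1} = 2
g(11) = mex{0,1} = 2
g(12) = mex{0,1} = 2
So g(12) = 2.

2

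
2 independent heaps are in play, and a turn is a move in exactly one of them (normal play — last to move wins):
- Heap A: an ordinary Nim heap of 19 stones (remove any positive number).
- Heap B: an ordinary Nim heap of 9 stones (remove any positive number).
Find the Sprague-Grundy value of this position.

Heap A is a plain Nim heap of size 19, so its Grundy value is 19.
Heap B is a plain Nim heap of size 9, so its Grundy value is 9.
The value of a disjunctive sum is the nim-sum of the parts.
Combined value = 19 ⊕ 9 = 26.

26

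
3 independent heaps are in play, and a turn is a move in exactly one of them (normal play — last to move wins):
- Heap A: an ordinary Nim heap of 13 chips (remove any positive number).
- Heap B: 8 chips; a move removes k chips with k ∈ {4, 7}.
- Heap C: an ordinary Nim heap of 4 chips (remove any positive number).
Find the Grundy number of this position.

11

Heap A is a plain Nim heap of size 13, so its Grundy value is 13.
For heap B, compute g(0), g(1), … with moves {4, 7}:
g(0) = mex{} = 0
g(1) = mex{} = 0
g(2) = mex{} = 0
g(3) = mex{} = 0
g(4) = mex{0} = 1
g(5) = mex{0} = 1
g(6) = mex{0} = 1
g(7) = mex{0} = 1
g(8) = mex{0,1} = 2
So g(8) = 2.
Heap C is a plain Nim heap of size 4, so its Grundy value is 4.
The value of a disjunctive sum is the nim-sum of the parts.
Combined value = 13 ⊕ 2 ⊕ 4 = 11.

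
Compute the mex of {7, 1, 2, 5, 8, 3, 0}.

The values 0, 1, 2, 3 are all present; 4 is the first non-negative integer missing from the set.

4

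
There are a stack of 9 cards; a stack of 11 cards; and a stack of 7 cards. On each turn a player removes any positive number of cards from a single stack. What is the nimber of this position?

Bitwise XOR of the heap sizes:
  1001  (9)
  1011  (11)
  0111  (7)
  ----
  0101  (5)

5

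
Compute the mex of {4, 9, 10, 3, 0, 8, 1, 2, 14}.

5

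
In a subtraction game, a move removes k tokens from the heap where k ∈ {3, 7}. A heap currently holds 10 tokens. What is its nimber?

Grundy values for subtraction set {3, 7}:
k:     0  1  2  3  4  5  6  7  8  9 10
g(k):  0  0  0  1  1  1  0  2  2  1  0
So g(10) = 0.

0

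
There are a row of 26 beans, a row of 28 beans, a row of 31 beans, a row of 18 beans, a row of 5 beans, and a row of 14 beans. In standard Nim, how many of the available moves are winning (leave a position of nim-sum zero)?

Compute the nim-sum pairwise:
26 ⊕ 28 = 6
6 ⊕ 31 = 25
25 ⊕ 18 = 11
11 ⊕ 5 = 14
14 ⊕ 14 = 0
The nim-sum is already 0, so every move leaves a nonzero nim-sum — there are no winning moves.

0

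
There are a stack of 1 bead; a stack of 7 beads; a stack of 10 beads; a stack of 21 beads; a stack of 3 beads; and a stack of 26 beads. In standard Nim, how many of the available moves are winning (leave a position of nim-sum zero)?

Compute the nim-sum pairwise:
1 ^ 7 = 6
6 ^ 10 = 12
12 ^ 21 = 25
25 ^ 3 = 26
26 ^ 26 = 0
The nim-sum is already 0, so every move leaves a nonzero nim-sum — there are no winning moves.

0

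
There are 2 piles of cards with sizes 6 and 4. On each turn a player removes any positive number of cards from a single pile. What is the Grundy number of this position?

Compute the nim-sum pairwise:
6 ^ 4 = 2

2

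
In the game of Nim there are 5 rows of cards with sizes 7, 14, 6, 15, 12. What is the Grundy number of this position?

12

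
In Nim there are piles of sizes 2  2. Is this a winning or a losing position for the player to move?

Compute the nim-sum pairwise:
2 ^ 2 = 0
The nim-sum is 0, so this is a P-position: the player to move is in a losing position under optimal play.

Losing position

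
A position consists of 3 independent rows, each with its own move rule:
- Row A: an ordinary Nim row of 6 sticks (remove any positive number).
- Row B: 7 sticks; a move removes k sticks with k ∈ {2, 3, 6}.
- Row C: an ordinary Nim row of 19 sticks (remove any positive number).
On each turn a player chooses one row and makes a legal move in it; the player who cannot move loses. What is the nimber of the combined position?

Row A is a plain Nim row of size 6, so its Grundy value is 6.
For row B, compute g(0), g(1), … with moves {2, 3, 6}:
g(0) = mex{} = 0
g(1) = mex{} = 0
g(2) = mex{0} = 1
g(3) = mex{0} = 1
g(4) = mex{0,1} = 2
g(5) = mex{1} = 0
g(6) = mex{0,1,2} = 3
g(7) = mex{0,2} = 1
So g(7) = 1.
Row C is a plain Nim row of size 19, so its Grundy value is 19.
The value of a disjunctive sum is the nim-sum of the parts.
Combined value = 6 XOR 1 XOR 19 = 20.

20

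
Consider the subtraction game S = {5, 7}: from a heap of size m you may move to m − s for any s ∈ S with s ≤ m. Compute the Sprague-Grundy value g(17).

1

Build the Grundy sequence with g(k) = mex{g(k−s) : s ∈ {5, 7}, s ≤ k}:
k:     0  1  2  3  4  5  6  7  8  9 10 11 12 13 14 15 16 17
g(k):  0  0  0  0  0  1  1  1  1  1  2  2  0  0  0  0  0  1
So g(17) = 1.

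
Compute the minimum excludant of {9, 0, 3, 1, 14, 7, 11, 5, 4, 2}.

The values 0, 1, 2, 3, 4, 5 are all present; 6 is the first non-negative integer missing from the set.

6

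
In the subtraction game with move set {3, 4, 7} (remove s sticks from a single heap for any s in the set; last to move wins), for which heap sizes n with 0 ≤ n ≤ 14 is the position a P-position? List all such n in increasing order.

0, 1, 2, 10, 11, 12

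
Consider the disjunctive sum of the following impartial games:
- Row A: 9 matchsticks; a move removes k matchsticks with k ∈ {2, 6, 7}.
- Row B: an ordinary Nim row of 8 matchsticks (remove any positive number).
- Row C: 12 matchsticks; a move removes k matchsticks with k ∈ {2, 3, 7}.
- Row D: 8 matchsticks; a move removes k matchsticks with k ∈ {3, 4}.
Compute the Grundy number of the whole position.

9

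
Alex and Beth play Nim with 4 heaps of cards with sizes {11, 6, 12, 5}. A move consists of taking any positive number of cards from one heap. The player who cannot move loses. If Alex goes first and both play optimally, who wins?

Alex wins

Bitwise XOR of the heap sizes:
  1011  (11)
  0110  (6)
  1100  (12)
  0101  (5)
  ----
  0100  (4)
The nim-sum is 4 ≠ 0, so this is an N-position: the player to move can win; Alex has a winning move.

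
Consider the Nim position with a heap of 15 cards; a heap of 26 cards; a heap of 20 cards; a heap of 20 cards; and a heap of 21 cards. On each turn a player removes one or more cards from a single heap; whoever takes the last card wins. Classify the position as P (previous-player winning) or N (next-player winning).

Compute the nim-sum pairwise:
15 XOR 26 = 21
21 XOR 20 = 1
1 XOR 20 = 21
21 XOR 21 = 0
The nim-sum is 0, so this is a P-position: the player to move is in a losing position under optimal play.

P-position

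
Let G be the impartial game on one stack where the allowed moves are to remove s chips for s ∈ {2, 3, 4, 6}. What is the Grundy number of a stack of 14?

3

Compute g(0), g(1), … for moves {2, 3, 4, 6}:
k:     0  1  2  3  4  5  6  7  8  9 10 11 12 13 14
g(k):  0  0  1  1  2  2  3  3  0  0  1  1  2  2  3
So g(14) = 3.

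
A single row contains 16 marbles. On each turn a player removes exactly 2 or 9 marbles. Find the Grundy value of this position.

0

Build the Grundy sequence with g(k) = mex{g(k−s) : s ∈ {2, 9}, s ≤ k}:
k:     0  1  2  3  4  5  6  7  8  9 10 11 12 13 14 15 16
g(k):  0  0  1  1  0  0  1  1  0  2  1  0  0  1  1  0  0
So g(16) = 0.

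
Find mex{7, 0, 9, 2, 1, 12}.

3

The values 0, 1, 2 are all present; 3 is the first non-negative integer missing from the set.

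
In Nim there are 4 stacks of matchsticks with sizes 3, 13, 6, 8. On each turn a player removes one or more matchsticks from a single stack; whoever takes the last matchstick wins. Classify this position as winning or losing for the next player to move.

Nim-sum: 3 ⊕ 13 ⊕ 6 ⊕ 8 = 0.
The nim-sum is 0, so this is a P-position: the player to move is in a losing position under optimal play.

Losing position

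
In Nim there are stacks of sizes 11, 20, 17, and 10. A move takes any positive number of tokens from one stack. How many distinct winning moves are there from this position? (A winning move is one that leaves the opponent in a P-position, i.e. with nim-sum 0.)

1

Nim-sum: 11 XOR 20 XOR 17 XOR 10 = 4.
The overall nim-sum is X = 4. A stack of size p has a winning move iff p XOR X < p (reduce it to p XOR X).
  11: 11 XOR 4 = 15 ≥ 11 — no move.
  20: 20 XOR 4 = 16 < 20 — winning move (to 16).
  17: 17 XOR 4 = 21 ≥ 17 — no move.
  10: 10 XOR 4 = 14 ≥ 10 — no move.
That gives 1 winning move.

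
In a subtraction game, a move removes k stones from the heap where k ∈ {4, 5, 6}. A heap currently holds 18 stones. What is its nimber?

2

Compute g(0), g(1), … for moves {4, 5, 6}:
k:     0  1  2  3  4  5  6  7  8  9 10 11 12 13 14 15 16 17 18
g(k):  0  0  0  0  1  1  1  1  2  2  0  0  0  0  1  1  1  1  2
So g(18) = 2.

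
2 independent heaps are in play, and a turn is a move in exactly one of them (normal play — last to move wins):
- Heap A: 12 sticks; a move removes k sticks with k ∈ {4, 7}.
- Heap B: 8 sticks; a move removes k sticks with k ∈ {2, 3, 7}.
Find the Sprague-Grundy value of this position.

Build the Grundy sequence for heap A with g(k) = mex{g(k−s) : s ∈ {4, 7}, s ≤ k}:
k:     0  1  2  3  4  5  6  7  8  9 10 11 12
g(k):  0  0  0  0  1  1  1  1  2  2  2  0  0
So g(12) = 0.
For heap B, compute g(0), g(1), … with moves {2, 3, 7}:
k:     0  1  2  3  4  5  6  7  8
g(k):  0  0  1  1  2  0  0  1  1
So g(8) = 1.
By the Sprague-Grundy theorem, the Grundy value of a sum of independent games is the XOR of the component values.
Combined value = 0 ⊕ 1 = 1.

1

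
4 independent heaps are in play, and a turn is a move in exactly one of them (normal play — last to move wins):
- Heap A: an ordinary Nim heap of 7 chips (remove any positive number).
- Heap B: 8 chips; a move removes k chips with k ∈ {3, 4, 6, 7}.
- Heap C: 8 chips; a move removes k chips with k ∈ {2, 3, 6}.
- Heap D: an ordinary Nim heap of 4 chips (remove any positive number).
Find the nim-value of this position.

3

Heap A is a plain Nim heap of size 7, so its Grundy value is 7.
Grundy values for heap B (subtraction set {3, 4, 6, 7}):
k:     0  1  2  3  4  5  6  7  8
g(k):  0  0  0  1  1  1  2  2  2
So g(8) = 2.
Grundy values for heap C (subtraction set {2, 3, 6}):
g(0) = mex{} = 0
g(1) = mex{} = 0
g(2) = mex{0} = 1
g(3) = mex{0} = 1
g(4) = mex{0,1} = 2
g(5) = mex{1} = 0
g(6) = mex{0,1,2} = 3
g(7) = mex{0,2} = 1
g(8) = mex{0,1,3} = 2
So g(8) = 2.
Heap D is a plain Nim heap of size 4, so its Grundy value is 4.
The value of a disjunctive sum is the nim-sum of the parts.
Combined value = 7 XOR 2 XOR 2 XOR 4 = 3.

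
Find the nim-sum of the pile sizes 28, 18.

14

Write each in binary and XOR column by column:
  11100  (28)
  10010  (18)
  -----
  01110  (14)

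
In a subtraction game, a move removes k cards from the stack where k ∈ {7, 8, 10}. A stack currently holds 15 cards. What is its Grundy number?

2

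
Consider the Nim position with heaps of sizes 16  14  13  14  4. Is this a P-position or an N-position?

N-position

Nim-sum: 16 XOR 14 XOR 13 XOR 14 XOR 4 = 25.
The nim-sum is 25 ≠ 0, so this is an N-position: the player to move can win.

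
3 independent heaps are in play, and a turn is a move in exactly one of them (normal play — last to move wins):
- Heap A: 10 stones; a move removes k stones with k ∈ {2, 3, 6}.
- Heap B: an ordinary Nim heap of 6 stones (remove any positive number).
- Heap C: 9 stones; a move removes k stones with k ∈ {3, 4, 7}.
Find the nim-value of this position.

5

Build the Grundy sequence for heap A with g(k) = mex{g(k−s) : s ∈ {2, 3, 6}, s ≤ k}:
k:     0  1  2  3  4  5  6  7  8  9 10
g(k):  0  0  1  1  2  0  3  1  2  0  0
So g(10) = 0.
Heap B is a plain Nim heap of size 6, so its Grundy value is 6.
For heap C, compute g(0), g(1), … with moves {3, 4, 7}:
g(0) = mex{} = 0
g(1) = mex{} = 0
g(2) = mex{} = 0
g(3) = mex{0} = 1
g(4) = mex{0} = 1
g(5) = mex{0} = 1
g(6) = mex{0,1} = 2
g(7) = mex{0,1} = 2
g(8) = mex{0,1} = 2
g(9) = mex{0,1,2} = 3
So g(9) = 3.
By the Sprague-Grundy theorem, the Grundy value of a sum of independent games is the XOR of the component values.
Combined value = 0 ⊕ 6 ⊕ 3 = 5.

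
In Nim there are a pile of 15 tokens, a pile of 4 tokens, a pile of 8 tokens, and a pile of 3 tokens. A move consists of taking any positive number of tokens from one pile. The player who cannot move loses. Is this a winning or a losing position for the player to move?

Write each in binary and XOR column by column:
  1111  (15)
  0100  (4)
  1000  (8)
  0011  (3)
  ----
  0000  (0)
The nim-sum is 0, so this is a P-position: the player to move is in a losing position under optimal play.

Losing position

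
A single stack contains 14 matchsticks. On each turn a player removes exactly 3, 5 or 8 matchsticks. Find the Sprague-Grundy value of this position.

1

Compute g(0), g(1), … for moves {3, 5, 8}:
k:     0  1  2  3  4  5  6  7  8  9 10 11 12 13 14
g(k):  0  0  0  1  1  1  2  2  2  3  3  0  0  0  1
So g(14) = 1.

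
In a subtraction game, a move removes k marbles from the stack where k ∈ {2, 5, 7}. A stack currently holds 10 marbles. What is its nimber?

0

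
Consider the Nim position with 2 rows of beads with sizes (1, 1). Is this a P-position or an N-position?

Nim-sum: 1 XOR 1 = 0.
The nim-sum is 0, so this is a P-position: the player to move is in a losing position under optimal play.

P-position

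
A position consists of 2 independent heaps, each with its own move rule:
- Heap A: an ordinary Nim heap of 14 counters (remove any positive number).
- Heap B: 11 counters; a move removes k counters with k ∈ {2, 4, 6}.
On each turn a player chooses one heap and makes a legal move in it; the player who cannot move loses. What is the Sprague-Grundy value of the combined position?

15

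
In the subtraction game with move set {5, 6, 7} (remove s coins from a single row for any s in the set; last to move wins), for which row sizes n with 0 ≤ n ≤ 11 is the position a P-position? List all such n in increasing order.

0, 1, 2, 3, 4

Build the Grundy sequence with g(k) = mex{g(k−s) : s ∈ {5, 6, 7}, s ≤ k}:
g(0) = mex{} = 0
g(1) = mex{} = 0
g(2) = mex{} = 0
g(3) = mex{} = 0
g(4) = mex{} = 0
g(5) = mex{0} = 1
g(6) = mex{0} = 1
g(7) = mex{0} = 1
g(8) = mex{0} = 1
g(9) = mex{0} = 1
g(10) = mex{0,1} = 2
g(11) = mex{0,1} = 2
The P-positions (g = 0) in 0..11 are 0, 1, 2, 3, 4.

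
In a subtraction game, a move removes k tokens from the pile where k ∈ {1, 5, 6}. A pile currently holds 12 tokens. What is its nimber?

Grundy values for subtraction set {1, 5, 6}:
g(0) = mex{} = 0
g(1) = mex{0} = 1
g(2) = mex{1} = 0
g(3) = mex{0} = 1
g(4) = mex{1} = 0
g(5) = mex{0} = 1
g(6) = mex{0,1} = 2
g(7) = mex{0,1,2} = 3
g(8) = mex{0,1,3} = 2
g(9) = mex{0,1,2} = 3
g(10) = mex{0,1,3} = 2
g(11) = mex{1,2} = 0
g(12) = mex{0,2,3} = 1
So g(12) = 1.

1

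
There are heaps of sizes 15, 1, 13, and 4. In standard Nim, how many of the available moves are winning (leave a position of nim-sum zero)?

Write each in binary and XOR column by column:
  1111  (15)
  0001  (1)
  1101  (13)
  0100  (4)
  ----
  0111  (7)
The overall nim-sum is X = 7. A heap of size p has a winning move iff p XOR X < p (reduce it to p XOR X).
  15: 15 XOR 7 = 8 < 15 — winning move (to 8).
  1: 1 XOR 7 = 6 ≥ 1 — no move.
  13: 13 XOR 7 = 10 < 13 — winning move (to 10).
  4: 4 XOR 7 = 3 < 4 — winning move (to 3).
That gives 3 winning moves.

3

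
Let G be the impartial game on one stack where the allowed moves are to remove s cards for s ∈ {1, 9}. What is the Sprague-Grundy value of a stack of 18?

0

Grundy values for subtraction set {1, 9}:
k:     0  1  2  3  4  5  6  7  8  9 10 11 12 13 14 15 16 17 18
g(k):  0  1  0  1  0  1  0  1  0  1  0  1  0  1  0  1  0  1  0
So g(18) = 0.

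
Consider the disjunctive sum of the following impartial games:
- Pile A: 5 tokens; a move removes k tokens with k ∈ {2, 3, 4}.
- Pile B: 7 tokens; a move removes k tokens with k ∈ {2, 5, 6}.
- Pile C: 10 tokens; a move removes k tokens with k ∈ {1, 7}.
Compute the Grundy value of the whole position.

Grundy values for pile A (subtraction set {2, 3, 4}):
g(0) = mex{} = 0
g(1) = mex{} = 0
g(2) = mex{0} = 1
g(3) = mex{0} = 1
g(4) = mex{0,1} = 2
g(5) = mex{0,1} = 2
So g(5) = 2.
Grundy values for pile B (subtraction set {2, 5, 6}):
k:     0  1  2  3  4  5  6  7
g(k):  0  0  1  1  0  2  1  3
So g(7) = 3.
For pile C, compute g(0), g(1), … with moves {1, 7}:
k:     0  1  2  3  4  5  6  7  8  9 10
g(k):  0  1  0  1  0  1  0  1  0  1  0
So g(10) = 0.
By the Sprague-Grundy theorem, the Grundy value of a sum of independent games is the XOR of the component values.
Combined value = 2 XOR 3 XOR 0 = 1.

1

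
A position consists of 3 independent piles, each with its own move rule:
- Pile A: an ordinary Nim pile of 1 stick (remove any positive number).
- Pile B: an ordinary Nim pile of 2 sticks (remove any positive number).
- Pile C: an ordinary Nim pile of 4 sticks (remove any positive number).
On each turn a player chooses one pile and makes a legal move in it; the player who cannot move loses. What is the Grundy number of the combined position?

7

Pile A is a plain Nim pile of size 1, so its Grundy value is 1.
Pile B is a plain Nim pile of size 2, so its Grundy value is 2.
Pile C is a plain Nim pile of size 4, so its Grundy value is 4.
The value of a disjunctive sum is the nim-sum of the parts.
Combined value = 1 ⊕ 2 ⊕ 4 = 7.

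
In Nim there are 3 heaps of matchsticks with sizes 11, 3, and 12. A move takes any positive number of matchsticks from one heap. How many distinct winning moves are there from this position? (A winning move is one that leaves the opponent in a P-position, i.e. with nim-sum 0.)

Compute the nim-sum pairwise:
11 ^ 3 = 8
8 ^ 12 = 4
The overall nim-sum is X = 4. A heap of size p has a winning move iff p XOR X < p (reduce it to p XOR X).
  11: 11 XOR 4 = 15 ≥ 11 — no move.
  3: 3 XOR 4 = 7 ≥ 3 — no move.
  12: 12 XOR 4 = 8 < 12 — winning move (to 8).
That gives 1 winning move.

1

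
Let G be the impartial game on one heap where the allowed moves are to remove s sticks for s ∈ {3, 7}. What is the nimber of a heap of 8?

2

Build the Grundy sequence with g(k) = mex{g(k−s) : s ∈ {3, 7}, s ≤ k}:
k:     0  1  2  3  4  5  6  7  8
g(k):  0  0  0  1  1  1  0  2  2
So g(8) = 2.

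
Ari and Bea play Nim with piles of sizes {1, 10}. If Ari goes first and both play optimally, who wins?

Ari wins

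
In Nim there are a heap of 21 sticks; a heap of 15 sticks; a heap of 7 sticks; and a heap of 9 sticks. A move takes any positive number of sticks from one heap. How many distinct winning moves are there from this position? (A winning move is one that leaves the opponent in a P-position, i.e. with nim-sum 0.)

Nim-sum: 21 XOR 15 XOR 7 XOR 9 = 20.
The overall nim-sum is X = 20. A heap of size p has a winning move iff p XOR X < p (reduce it to p XOR X).
  21: 21 XOR 20 = 1 < 21 — winning move (to 1).
  15: 15 XOR 20 = 27 ≥ 15 — no move.
  7: 7 XOR 20 = 19 ≥ 7 — no move.
  9: 9 XOR 20 = 29 ≥ 9 — no move.
That gives 1 winning move.

1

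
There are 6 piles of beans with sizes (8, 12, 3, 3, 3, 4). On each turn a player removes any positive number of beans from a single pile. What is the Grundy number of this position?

Nim-sum: 8 XOR 12 XOR 3 XOR 3 XOR 3 XOR 4 = 3.

3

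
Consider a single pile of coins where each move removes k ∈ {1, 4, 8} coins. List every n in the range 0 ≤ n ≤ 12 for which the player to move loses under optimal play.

0, 2, 5, 7, 12

Grundy values for subtraction set {1, 4, 8}:
g(0) = mex{} = 0
g(1) = mex{0} = 1
g(2) = mex{1} = 0
g(3) = mex{0} = 1
g(4) = mex{0,1} = 2
g(5) = mex{1,2} = 0
g(6) = mex{0} = 1
g(7) = mex{1} = 0
g(8) = mex{0,2} = 1
g(9) = mex{0,1} = 2
g(10) = mex{0,1,2} = 3
g(11) = mex{0,1,3} = 2
g(12) = mex{1,2} = 0
The P-positions (g = 0) in 0..12 are 0, 2, 5, 7, 12.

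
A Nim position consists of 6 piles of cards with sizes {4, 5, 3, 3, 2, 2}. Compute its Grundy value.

Bitwise XOR of the heap sizes:
  100  (4)
  101  (5)
  011  (3)
  011  (3)
  010  (2)
  010  (2)
  ---
  001  (1)

1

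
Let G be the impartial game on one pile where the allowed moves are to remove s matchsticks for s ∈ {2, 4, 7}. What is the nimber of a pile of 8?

1

Grundy values for subtraction set {2, 4, 7}:
k:     0  1  2  3  4  5  6  7  8
g(k):  0  0  1  1  2  2  0  3  1
So g(8) = 1.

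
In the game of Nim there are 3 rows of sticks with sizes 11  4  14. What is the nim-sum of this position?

In binary:
  1011  (11)
  0100  (4)
  1110  (14)
  ----
  0001  (1)

1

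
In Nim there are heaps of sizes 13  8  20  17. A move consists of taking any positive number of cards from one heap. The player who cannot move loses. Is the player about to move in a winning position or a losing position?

Nim-sum: 13 XOR 8 XOR 20 XOR 17 = 0.
The nim-sum is 0, so this is a P-position: the player to move is in a losing position under optimal play.

Losing position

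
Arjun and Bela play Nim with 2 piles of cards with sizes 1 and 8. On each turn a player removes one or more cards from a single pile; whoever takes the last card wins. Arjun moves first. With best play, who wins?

Arjun wins

Nim-sum: 1 XOR 8 = 9.
The nim-sum is 9 ≠ 0, so this is an N-position: the player to move can win; Arjun has a winning move.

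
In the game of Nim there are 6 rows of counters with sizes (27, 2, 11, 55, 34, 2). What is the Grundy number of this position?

5

Write each in binary and XOR column by column:
  011011  (27)
  000010  (2)
  001011  (11)
  110111  (55)
  100010  (34)
  000010  (2)
  ------
  000101  (5)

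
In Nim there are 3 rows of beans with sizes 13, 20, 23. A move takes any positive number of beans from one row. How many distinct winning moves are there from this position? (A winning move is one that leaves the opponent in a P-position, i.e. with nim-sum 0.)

Compute the nim-sum pairwise:
13 ^ 20 = 25
25 ^ 23 = 14
The overall nim-sum is X = 14. A row of size p has a winning move iff p XOR X < p (reduce it to p XOR X).
  13: 13 XOR 14 = 3 < 13 — winning move (to 3).
  20: 20 XOR 14 = 26 ≥ 20 — no move.
  23: 23 XOR 14 = 25 ≥ 23 — no move.
That gives 1 winning move.

1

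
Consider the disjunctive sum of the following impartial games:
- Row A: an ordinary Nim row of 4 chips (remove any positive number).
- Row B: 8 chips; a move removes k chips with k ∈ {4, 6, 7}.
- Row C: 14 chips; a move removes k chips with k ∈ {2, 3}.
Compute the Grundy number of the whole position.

Row A is a plain Nim row of size 4, so its Grundy value is 4.
Grundy values for row B (subtraction set {4, 6, 7}):
k:     0  1  2  3  4  5  6  7  8
g(k):  0  0  0  0  1  1  1  1  2
So g(8) = 2.
Build the Grundy sequence for row C with g(k) = mex{g(k−s) : s ∈ {2, 3}, s ≤ k}:
g(0) = mex{} = 0
g(1) = mex{} = 0
g(2) = mex{0} = 1
g(3) = mex{0} = 1
g(4) = mex{0,1} = 2
g(5) = mex{1} = 0
g(6) = mex{1,2} = 0
g(7) = mex{0,2} = 1
g(8) = mex{0} = 1
g(9) = mex{0,1} = 2
g(10) = mex{1} = 0
g(11) = mex{1,2} = 0
g(12) = mex{0,2} = 1
g(13) = mex{0} = 1
g(14) = mex{0,1} = 2
So g(14) = 2.
By the Sprague-Grundy theorem, the Grundy value of a sum of independent games is the XOR of the component values.
Combined value = 4 ⊕ 2 ⊕ 2 = 4.

4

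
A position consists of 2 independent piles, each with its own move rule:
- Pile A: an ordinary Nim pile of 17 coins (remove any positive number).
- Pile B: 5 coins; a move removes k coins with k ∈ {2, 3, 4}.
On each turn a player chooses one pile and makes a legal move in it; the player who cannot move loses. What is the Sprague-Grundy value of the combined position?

Pile A is a plain Nim pile of size 17, so its Grundy value is 17.
For pile B, compute g(0), g(1), … with moves {2, 3, 4}:
g(0) = mex{} = 0
g(1) = mex{} = 0
g(2) = mex{0} = 1
g(3) = mex{0} = 1
g(4) = mex{0,1} = 2
g(5) = mex{0,1} = 2
So g(5) = 2.
The value of a disjunctive sum is the nim-sum of the parts.
Combined value = 17 XOR 2 = 19.

19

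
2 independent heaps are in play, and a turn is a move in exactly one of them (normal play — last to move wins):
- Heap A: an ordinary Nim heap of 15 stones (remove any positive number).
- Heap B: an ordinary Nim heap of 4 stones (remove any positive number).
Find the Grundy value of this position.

11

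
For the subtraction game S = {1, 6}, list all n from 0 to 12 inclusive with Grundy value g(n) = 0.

0, 2, 4, 7, 9, 11

Build the Grundy sequence with g(k) = mex{g(k−s) : s ∈ {1, 6}, s ≤ k}:
g(0) = mex{} = 0
g(1) = mex{0} = 1
g(2) = mex{1} = 0
g(3) = mex{0} = 1
g(4) = mex{1} = 0
g(5) = mex{0} = 1
g(6) = mex{0,1} = 2
g(7) = mex{1,2} = 0
g(8) = mex{0} = 1
g(9) = mex{1} = 0
g(10) = mex{0} = 1
g(11) = mex{1} = 0
g(12) = mex{0,2} = 1
The P-positions (g = 0) in 0..12 are 0, 2, 4, 7, 9, 11.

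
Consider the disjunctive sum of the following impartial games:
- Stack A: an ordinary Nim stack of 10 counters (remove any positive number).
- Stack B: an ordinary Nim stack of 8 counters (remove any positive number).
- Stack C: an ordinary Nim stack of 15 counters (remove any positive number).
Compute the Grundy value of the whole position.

Stack A is a plain Nim stack of size 10, so its Grundy value is 10.
Stack B is a plain Nim stack of size 8, so its Grundy value is 8.
Stack C is a plain Nim stack of size 15, so its Grundy value is 15.
By the Sprague-Grundy theorem, the Grundy value of a sum of independent games is the XOR of the component values.
Combined value = 10 XOR 8 XOR 15 = 13.

13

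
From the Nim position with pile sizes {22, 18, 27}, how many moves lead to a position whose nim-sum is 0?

Compute the nim-sum pairwise:
22 ⊕ 18 = 4
4 ⊕ 27 = 31
The overall nim-sum is X = 31. A pile of size p has a winning move iff p XOR X < p (reduce it to p XOR X).
  22: 22 XOR 31 = 9 < 22 — winning move (to 9).
  18: 18 XOR 31 = 13 < 18 — winning move (to 13).
  27: 27 XOR 31 = 4 < 27 — winning move (to 4).
That gives 3 winning moves.

3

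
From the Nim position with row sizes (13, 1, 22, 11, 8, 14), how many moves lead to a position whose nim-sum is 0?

1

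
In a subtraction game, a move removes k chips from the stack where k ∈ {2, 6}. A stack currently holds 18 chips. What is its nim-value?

1

Compute g(0), g(1), … for moves {2, 6}:
k:     0  1  2  3  4  5  6  7  8  9 10 11 12 13 14 15 16 17 18
g(k):  0  0  1  1  0  0  1  1  0  0  1  1  0  0  1  1  0  0  1
So g(18) = 1.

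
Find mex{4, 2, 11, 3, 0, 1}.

5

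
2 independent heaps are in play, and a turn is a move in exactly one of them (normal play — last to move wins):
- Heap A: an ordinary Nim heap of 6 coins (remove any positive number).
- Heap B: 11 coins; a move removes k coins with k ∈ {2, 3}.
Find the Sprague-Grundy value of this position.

6

Heap A is a plain Nim heap of size 6, so its Grundy value is 6.
Grundy values for heap B (subtraction set {2, 3}):
g(0) = mex{} = 0
g(1) = mex{} = 0
g(2) = mex{0} = 1
g(3) = mex{0} = 1
g(4) = mex{0,1} = 2
g(5) = mex{1} = 0
g(6) = mex{1,2} = 0
g(7) = mex{0,2} = 1
g(8) = mex{0} = 1
g(9) = mex{0,1} = 2
g(10) = mex{1} = 0
g(11) = mex{1,2} = 0
So g(11) = 0.
By the Sprague-Grundy theorem, the Grundy value of a sum of independent games is the XOR of the component values.
Combined value = 6 XOR 0 = 6.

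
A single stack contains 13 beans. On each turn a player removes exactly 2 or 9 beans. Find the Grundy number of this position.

Build the Grundy sequence with g(k) = mex{g(k−s) : s ∈ {2, 9}, s ≤ k}:
g(0) = mex{} = 0
g(1) = mex{} = 0
g(2) = mex{0} = 1
g(3) = mex{0} = 1
g(4) = mex{1} = 0
g(5) = mex{1} = 0
g(6) = mex{0} = 1
g(7) = mex{0} = 1
g(8) = mex{1} = 0
g(9) = mex{0,1} = 2
g(10) = mex{0} = 1
g(11) = mex{1,2} = 0
g(12) = mex{1} = 0
g(13) = mex{0} = 1
So g(13) = 1.

1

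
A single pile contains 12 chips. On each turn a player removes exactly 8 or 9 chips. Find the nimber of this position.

Build the Grundy sequence with g(k) = mex{g(k−s) : s ∈ {8, 9}, s ≤ k}:
k:     0  1  2  3  4  5  6  7  8  9 10 11 12
g(k):  0  0  0  0  0  0  0  0  1  1  1  1  1
So g(12) = 1.

1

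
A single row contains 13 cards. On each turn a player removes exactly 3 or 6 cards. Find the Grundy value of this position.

1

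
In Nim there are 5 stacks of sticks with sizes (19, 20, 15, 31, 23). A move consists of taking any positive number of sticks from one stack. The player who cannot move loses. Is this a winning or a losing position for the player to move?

Nim-sum: 19 ^ 20 ^ 15 ^ 31 ^ 23 = 0.
The nim-sum is 0, so this is a P-position: the player to move is in a losing position under optimal play.

Losing position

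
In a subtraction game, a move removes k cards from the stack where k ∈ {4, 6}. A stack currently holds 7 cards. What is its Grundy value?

Compute g(0), g(1), … for moves {4, 6}:
g(0) = mex{} = 0
g(1) = mex{} = 0
g(2) = mex{} = 0
g(3) = mex{} = 0
g(4) = mex{0} = 1
g(5) = mex{0} = 1
g(6) = mex{0} = 1
g(7) = mex{0} = 1
So g(7) = 1.

1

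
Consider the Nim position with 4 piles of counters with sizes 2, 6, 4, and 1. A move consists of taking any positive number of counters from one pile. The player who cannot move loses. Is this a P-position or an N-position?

N-position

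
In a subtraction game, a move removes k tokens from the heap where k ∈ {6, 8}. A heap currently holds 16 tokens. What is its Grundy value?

0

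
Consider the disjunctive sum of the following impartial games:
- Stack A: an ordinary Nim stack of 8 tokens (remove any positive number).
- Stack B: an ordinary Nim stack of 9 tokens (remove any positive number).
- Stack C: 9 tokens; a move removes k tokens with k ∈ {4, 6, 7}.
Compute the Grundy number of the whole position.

3

Stack A is a plain Nim stack of size 8, so its Grundy value is 8.
Stack B is a plain Nim stack of size 9, so its Grundy value is 9.
Build the Grundy sequence for stack C with g(k) = mex{g(k−s) : s ∈ {4, 6, 7}, s ≤ k}:
k:     0  1  2  3  4  5  6  7  8  9
g(k):  0  0  0  0  1  1  1  1  2  2
So g(9) = 2.
By the Sprague-Grundy theorem, the Grundy value of a sum of independent games is the XOR of the component values.
Combined value = 8 XOR 9 XOR 2 = 3.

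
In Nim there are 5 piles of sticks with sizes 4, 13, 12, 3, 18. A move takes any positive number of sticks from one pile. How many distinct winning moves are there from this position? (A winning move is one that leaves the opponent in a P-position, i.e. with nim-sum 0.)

Compute the nim-sum pairwise:
4 XOR 13 = 9
9 XOR 12 = 5
5 XOR 3 = 6
6 XOR 18 = 20
The overall nim-sum is X = 20. A pile of size p has a winning move iff p XOR X < p (reduce it to p XOR X).
  4: 4 XOR 20 = 16 ≥ 4 — no move.
  13: 13 XOR 20 = 25 ≥ 13 — no move.
  12: 12 XOR 20 = 24 ≥ 12 — no move.
  3: 3 XOR 20 = 23 ≥ 3 — no move.
  18: 18 XOR 20 = 6 < 18 — winning move (to 6).
That gives 1 winning move.

1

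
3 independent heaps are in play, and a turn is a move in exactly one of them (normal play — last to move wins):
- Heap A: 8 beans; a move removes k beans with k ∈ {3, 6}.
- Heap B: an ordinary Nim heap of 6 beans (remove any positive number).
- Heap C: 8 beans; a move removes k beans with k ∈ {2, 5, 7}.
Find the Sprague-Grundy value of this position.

For heap A, compute g(0), g(1), … with moves {3, 6}:
k:     0  1  2  3  4  5  6  7  8
g(k):  0  0  0  1  1  1  2  2  2
So g(8) = 2.
Heap B is a plain Nim heap of size 6, so its Grundy value is 6.
Build the Grundy sequence for heap C with g(k) = mex{g(k−s) : s ∈ {2, 5, 7}, s ≤ k}:
g(0) = mex{} = 0
g(1) = mex{} = 0
g(2) = mex{0} = 1
g(3) = mex{0} = 1
g(4) = mex{1} = 0
g(5) = mex{0,1} = 2
g(6) = mex{0} = 1
g(7) = mex{0,1,2} = 3
g(8) = mex{0,1} = 2
So g(8) = 2.
By the Sprague-Grundy theorem, the Grundy value of a sum of independent games is the XOR of the component values.
Combined value = 2 ⊕ 6 ⊕ 2 = 6.

6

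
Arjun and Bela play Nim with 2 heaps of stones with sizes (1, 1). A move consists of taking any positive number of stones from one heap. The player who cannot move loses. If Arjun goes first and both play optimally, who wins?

Bela wins

Compute the nim-sum pairwise:
1 XOR 1 = 0
The nim-sum is 0, so this is a P-position: the player to move is in a losing position under optimal play; Arjun is about to move from it and so loses — Bela wins.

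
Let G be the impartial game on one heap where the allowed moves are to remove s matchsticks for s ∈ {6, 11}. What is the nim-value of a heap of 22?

0

Grundy values for subtraction set {6, 11}:
k:     0  1  2  3  4  5  6  7  8  9 10 11 12 13 14 15 16 17 18 19 20 21 22
g(k):  0  0  0  0  0  0  1  1  1  1  1  1  2  2  2  2  2  0  0  0  0  0  0
So g(22) = 0.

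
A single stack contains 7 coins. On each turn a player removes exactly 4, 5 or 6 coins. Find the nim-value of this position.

1

Build the Grundy sequence with g(k) = mex{g(k−s) : s ∈ {4, 5, 6}, s ≤ k}:
k:     0  1  2  3  4  5  6  7
g(k):  0  0  0  0  1  1  1  1
So g(7) = 1.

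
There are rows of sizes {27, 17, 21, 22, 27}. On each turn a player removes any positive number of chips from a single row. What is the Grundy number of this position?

18

Compute the nim-sum pairwise:
27 ^ 17 = 10
10 ^ 21 = 31
31 ^ 22 = 9
9 ^ 27 = 18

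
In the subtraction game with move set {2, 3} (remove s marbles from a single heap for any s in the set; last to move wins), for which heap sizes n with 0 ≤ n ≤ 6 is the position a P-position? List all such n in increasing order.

0, 1, 5, 6

Compute g(0), g(1), … for moves {2, 3}:
k:     0  1  2  3  4  5  6
g(k):  0  0  1  1  2  0  0
The P-positions (g = 0) in 0..6 are 0, 1, 5, 6.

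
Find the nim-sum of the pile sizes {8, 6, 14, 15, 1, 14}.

0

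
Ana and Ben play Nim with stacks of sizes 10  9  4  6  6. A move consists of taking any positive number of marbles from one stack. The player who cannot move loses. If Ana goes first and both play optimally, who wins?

Ana wins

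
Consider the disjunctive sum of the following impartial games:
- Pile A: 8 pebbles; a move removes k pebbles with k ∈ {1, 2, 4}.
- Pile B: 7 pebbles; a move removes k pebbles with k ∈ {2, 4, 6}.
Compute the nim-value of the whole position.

1

Grundy values for pile A (subtraction set {1, 2, 4}):
k:     0  1  2  3  4  5  6  7  8
g(k):  0  1  2  0  1  2  0  1  2
So g(8) = 2.
Build the Grundy sequence for pile B with g(k) = mex{g(k−s) : s ∈ {2, 4, 6}, s ≤ k}:
g(0) = mex{} = 0
g(1) = mex{} = 0
g(2) = mex{0} = 1
g(3) = mex{0} = 1
g(4) = mex{0,1} = 2
g(5) = mex{0,1} = 2
g(6) = mex{0,1,2} = 3
g(7) = mex{0,1,2} = 3
So g(7) = 3.
By the Sprague-Grundy theorem, the Grundy value of a sum of independent games is the XOR of the component values.
Combined value = 2 ⊕ 3 = 1.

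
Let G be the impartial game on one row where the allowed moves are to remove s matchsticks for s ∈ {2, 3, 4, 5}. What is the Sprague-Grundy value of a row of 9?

Build the Grundy sequence with g(k) = mex{g(k−s) : s ∈ {2, 3, 4, 5}, s ≤ k}:
g(0) = mex{} = 0
g(1) = mex{} = 0
g(2) = mex{0} = 1
g(3) = mex{0} = 1
g(4) = mex{0,1} = 2
g(5) = mex{0,1} = 2
g(6) = mex{0,1,2} = 3
g(7) = mex{1,2} = 0
g(8) = mex{1,2,3} = 0
g(9) = mex{0,2,3} = 1
So g(9) = 1.

1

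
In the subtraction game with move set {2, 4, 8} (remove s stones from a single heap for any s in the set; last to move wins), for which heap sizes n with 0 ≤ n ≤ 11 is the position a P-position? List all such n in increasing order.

0, 1, 6, 7

Compute g(0), g(1), … for moves {2, 4, 8}:
k:     0  1  2  3  4  5  6  7  8  9 10 11
g(k):  0  0  1  1  2  2  0  0  1  1  2  2
The P-positions (g = 0) in 0..11 are 0, 1, 6, 7.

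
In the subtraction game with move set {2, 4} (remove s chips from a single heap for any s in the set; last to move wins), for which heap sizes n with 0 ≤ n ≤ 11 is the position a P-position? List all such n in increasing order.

0, 1, 6, 7

Grundy values for subtraction set {2, 4}:
k:     0  1  2  3  4  5  6  7  8  9 10 11
g(k):  0  0  1  1  2  2  0  0  1  1  2  2
The P-positions (g = 0) in 0..11 are 0, 1, 6, 7.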